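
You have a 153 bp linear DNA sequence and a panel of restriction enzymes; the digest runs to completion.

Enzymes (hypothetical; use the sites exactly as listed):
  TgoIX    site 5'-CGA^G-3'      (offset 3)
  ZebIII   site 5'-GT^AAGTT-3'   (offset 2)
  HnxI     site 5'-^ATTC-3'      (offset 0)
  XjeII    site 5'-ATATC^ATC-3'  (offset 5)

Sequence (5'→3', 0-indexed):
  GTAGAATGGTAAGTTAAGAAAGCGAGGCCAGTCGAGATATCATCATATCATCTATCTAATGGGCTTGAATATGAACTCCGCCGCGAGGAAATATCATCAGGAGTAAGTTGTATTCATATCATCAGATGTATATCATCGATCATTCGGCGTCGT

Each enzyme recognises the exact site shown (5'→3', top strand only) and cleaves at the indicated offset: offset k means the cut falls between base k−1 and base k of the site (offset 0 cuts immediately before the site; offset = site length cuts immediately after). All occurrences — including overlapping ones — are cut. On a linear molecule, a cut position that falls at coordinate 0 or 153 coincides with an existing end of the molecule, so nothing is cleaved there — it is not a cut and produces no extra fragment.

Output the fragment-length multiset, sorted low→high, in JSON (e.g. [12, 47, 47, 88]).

Scan for sites:
  TgoIX CGAG/3: at [22, 32, 83] ⇒ [25, 35, 86]
  ZebIII GTAAGTT/2: at [8, 102] ⇒ [10, 104]
  HnxI ATTC/0: at [111, 141] ⇒ [111, 141]
  XjeII ATATCATC/5: at [36, 44, 90, 115, 129] ⇒ [41, 49, 95, 120, 134]

All cut coordinates (distinct, sorted): [10, 25, 35, 41, 49, 86, 95, 104, 111, 120, 134, 141]

Fragment lengths:
  [0,10): 10 bp
  [10,25): 15 bp
  [25,35): 10 bp
  [35,41): 6 bp
  [41,49): 8 bp
  [49,86): 37 bp
  [86,95): 9 bp
  [95,104): 9 bp
  [104,111): 7 bp
  [111,120): 9 bp
  [120,134): 14 bp
  [134,141): 7 bp
  [141,153): 12 bp

[6,7,7,8,9,9,9,10,10,12,14,15,37]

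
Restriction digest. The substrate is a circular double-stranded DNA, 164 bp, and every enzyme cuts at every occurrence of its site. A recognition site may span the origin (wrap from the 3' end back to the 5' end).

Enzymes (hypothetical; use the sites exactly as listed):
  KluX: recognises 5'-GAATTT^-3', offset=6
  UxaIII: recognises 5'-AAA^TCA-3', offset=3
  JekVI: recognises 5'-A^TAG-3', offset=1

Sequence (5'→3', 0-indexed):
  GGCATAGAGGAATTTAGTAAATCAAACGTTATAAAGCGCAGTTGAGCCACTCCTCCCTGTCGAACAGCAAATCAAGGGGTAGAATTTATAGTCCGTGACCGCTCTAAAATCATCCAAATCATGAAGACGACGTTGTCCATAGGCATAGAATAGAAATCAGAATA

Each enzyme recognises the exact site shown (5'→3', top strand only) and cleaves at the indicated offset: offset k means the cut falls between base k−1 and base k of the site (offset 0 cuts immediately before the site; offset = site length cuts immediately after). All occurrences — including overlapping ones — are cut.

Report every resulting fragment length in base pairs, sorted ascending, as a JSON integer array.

[1,5,6,6,6,6,6,9,11,16,21,21,50]

Per-enzyme occurrences:
  KluX (GAATTT, off=6): starts [9, 81] → cuts [15, 87]
  UxaIII (AAATCA, off=3): starts [18, 68, 106, 115, 153] → cuts [21, 71, 109, 118, 156]
  JekVI (ATAG, off=1): starts [3, 87, 138, 144, 149, 161] → cuts [4, 88, 139, 145, 150, 162]

Pooled cuts: [4, 15, 21, 71, 87, 88, 109, 118, 139, 145, 150, 156, 162]

Fragments:
  4→15: 11 bp
  15→21: 6 bp
  21→71: 50 bp
  71→87: 16 bp
  87→88: 1 bp
  88→109: 21 bp
  109→118: 9 bp
  118→139: 21 bp
  139→145: 6 bp
  145→150: 5 bp
  150→156: 6 bp
  156→162: 6 bp
  162→4 (wrap): 164-162+4 = 6 bp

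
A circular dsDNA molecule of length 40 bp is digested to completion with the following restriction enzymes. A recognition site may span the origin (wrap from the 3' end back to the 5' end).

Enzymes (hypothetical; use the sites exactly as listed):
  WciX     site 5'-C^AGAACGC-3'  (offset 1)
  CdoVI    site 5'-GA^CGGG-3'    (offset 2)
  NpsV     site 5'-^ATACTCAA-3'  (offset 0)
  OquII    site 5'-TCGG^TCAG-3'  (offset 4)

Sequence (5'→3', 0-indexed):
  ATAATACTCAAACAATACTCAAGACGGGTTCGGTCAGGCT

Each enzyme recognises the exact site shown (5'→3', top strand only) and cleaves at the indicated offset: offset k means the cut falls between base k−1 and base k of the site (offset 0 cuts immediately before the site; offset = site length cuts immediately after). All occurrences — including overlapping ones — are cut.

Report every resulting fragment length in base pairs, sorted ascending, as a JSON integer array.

[9,10,10,11]

Scan for sites:
  WciX (CAGAACGC, off=1): no sites
  CdoVI GACGGG/2: at [22] ⇒ [24]
  NpsV ATACTCAA/0: at [3, 14] ⇒ [3, 14]
  OquII TCGGTCAG/4: at [29] ⇒ [33]

All cut coordinates (distinct, sorted): [3, 14, 24, 33]

Fragment lengths:
  3→14: 11 bp
  14→24: 10 bp
  24→33: 9 bp
  33→3 (wrap): 40-33+3 = 10 bp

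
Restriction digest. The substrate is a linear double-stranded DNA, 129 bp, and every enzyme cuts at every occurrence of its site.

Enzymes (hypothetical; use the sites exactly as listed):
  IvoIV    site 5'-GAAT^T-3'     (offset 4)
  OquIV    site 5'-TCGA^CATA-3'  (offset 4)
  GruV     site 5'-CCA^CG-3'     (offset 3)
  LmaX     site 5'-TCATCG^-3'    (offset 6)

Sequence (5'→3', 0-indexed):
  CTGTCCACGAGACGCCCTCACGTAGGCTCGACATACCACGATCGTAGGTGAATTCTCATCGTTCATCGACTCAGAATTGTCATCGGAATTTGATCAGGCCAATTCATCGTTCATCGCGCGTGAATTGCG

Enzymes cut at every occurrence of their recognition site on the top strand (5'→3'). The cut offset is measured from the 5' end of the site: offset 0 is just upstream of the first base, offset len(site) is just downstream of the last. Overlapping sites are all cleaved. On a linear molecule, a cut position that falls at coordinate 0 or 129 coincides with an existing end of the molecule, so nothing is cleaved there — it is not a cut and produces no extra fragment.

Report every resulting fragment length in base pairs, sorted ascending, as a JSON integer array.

[4,4,7,7,7,7,8,8,9,9,15,20,24]

Site scan:
  IvoIV (GAATT, off=4): starts [49, 73, 85, 121] → cuts [53, 77, 89, 125]
  OquIV (TCGACATA, off=4): starts [27] → cuts [31]
  GruV (CCACG, off=3): starts [4, 35] → cuts [7, 38]
  LmaX (TCATCG, off=6): starts [55, 62, 79, 103, 110] → cuts [61, 68, 85, 109, 116]

All cut coordinates (distinct, sorted): [7, 31, 38, 53, 61, 68, 77, 85, 89, 109, 116, 125]

Fragment lengths:
  [0,7): 7 bp
  [7,31): 24 bp
  [31,38): 7 bp
  [38,53): 15 bp
  [53,61): 8 bp
  [61,68): 7 bp
  [68,77): 9 bp
  [77,85): 8 bp
  [85,89): 4 bp
  [89,109): 20 bp
  [109,116): 7 bp
  [116,125): 9 bp
  [125,129): 4 bp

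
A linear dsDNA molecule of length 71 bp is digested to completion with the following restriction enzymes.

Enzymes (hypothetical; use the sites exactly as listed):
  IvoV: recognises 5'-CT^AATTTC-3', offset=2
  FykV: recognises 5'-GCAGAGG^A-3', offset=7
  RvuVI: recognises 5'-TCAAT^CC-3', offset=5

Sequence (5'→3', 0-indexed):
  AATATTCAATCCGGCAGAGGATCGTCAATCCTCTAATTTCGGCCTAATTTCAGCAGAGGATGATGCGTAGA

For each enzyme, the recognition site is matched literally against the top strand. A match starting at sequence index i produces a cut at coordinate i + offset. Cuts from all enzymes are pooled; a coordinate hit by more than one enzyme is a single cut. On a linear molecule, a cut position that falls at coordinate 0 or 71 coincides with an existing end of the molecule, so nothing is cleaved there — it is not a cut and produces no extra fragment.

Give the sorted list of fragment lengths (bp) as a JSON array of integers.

[5,9,10,10,11,12,14]

Per-enzyme occurrences:
  IvoV (CTAATTTC, off=2): starts [32, 43] → cuts [34, 45]
  FykV (GCAGAGGA, off=7): starts [13, 52] → cuts [20, 59]
  RvuVI (TCAATCC, off=5): starts [5, 24] → cuts [10, 29]

Pooled cuts: [10, 20, 29, 34, 45, 59]

Fragments:
  [0,10): 10 bp
  [10,20): 10 bp
  [20,29): 9 bp
  [29,34): 5 bp
  [34,45): 11 bp
  [45,59): 14 bp
  [59,71): 12 bp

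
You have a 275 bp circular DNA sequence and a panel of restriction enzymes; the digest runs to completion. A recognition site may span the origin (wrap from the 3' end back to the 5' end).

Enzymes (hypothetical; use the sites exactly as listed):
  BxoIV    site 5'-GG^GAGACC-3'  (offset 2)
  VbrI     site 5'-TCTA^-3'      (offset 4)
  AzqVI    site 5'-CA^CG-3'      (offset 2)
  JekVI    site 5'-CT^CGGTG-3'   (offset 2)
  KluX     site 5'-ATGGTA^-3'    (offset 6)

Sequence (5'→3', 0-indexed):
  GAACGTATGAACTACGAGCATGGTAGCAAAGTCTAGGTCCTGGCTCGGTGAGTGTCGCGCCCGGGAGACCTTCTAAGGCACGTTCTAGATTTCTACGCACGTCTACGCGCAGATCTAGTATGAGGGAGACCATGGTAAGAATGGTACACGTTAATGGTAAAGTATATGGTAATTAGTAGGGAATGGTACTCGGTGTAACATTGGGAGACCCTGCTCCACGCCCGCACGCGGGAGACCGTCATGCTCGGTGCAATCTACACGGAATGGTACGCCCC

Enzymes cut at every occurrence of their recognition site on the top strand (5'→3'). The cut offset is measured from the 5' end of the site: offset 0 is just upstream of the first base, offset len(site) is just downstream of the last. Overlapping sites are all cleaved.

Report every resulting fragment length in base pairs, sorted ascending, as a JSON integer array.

Site scan:
  BxoIV GGGAGACC/2: at [62, 123, 202, 229] ⇒ [64, 125, 204, 231]
  VbrI TCTA/4: at [31, 71, 83, 91, 101, 113, 253] ⇒ [35, 75, 87, 95, 105, 117, 257]
  AzqVI CACG/2: at [78, 97, 146, 216, 224, 257] ⇒ [80, 99, 148, 218, 226, 259]
  JekVI CTCGGTG/2: at [43, 188, 243] ⇒ [45, 190, 245]
  KluX ATGGTA/6: at [19, 131, 140, 153, 165, 182, 263] ⇒ [25, 137, 146, 159, 171, 188, 269]

Pooled cuts: [25, 35, 45, 64, 75, 80, 87, 95, 99, 105, 117, 125, 137, 146, 148, 159, 171, 188, 190, 204, 218, 226, 231, 245, 257, 259, 269]

Fragments:
  25→35: 10 bp
  35→45: 10 bp
  45→64: 19 bp
  64→75: 11 bp
  75→80: 5 bp
  80→87: 7 bp
  87→95: 8 bp
  95→99: 4 bp
  99→105: 6 bp
  105→117: 12 bp
  117→125: 8 bp
  125→137: 12 bp
  137→146: 9 bp
  146→148: 2 bp
  148→159: 11 bp
  159→171: 12 bp
  171→188: 17 bp
  188→190: 2 bp
  190→204: 14 bp
  204→218: 14 bp
  218→226: 8 bp
  226→231: 5 bp
  231→245: 14 bp
  245→257: 12 bp
  257→259: 2 bp
  259→269: 10 bp
  269→25 (wrap): 275-269+25 = 31 bp

[2,2,2,4,5,5,6,7,8,8,8,9,10,10,10,11,11,12,12,12,12,14,14,14,17,19,31]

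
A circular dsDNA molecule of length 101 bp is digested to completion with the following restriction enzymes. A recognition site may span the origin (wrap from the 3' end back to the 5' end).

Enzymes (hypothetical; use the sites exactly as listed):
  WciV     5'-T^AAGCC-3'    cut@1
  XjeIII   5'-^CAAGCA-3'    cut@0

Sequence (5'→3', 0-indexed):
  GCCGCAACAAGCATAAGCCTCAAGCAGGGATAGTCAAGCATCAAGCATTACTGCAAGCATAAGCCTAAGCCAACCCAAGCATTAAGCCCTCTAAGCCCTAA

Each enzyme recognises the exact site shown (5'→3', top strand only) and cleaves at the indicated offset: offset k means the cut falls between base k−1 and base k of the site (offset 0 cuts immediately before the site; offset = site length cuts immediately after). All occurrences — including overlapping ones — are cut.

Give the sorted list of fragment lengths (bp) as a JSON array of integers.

Per-enzyme occurrences:
  WciV TAAGCC/1: at [13, 59, 65, 82, 91, 98] ⇒ [14, 60, 66, 83, 92, 99]
  XjeIII CAAGCA/0: at [7, 20, 34, 41, 53, 75] ⇒ [7, 20, 34, 41, 53, 75]

Pooled cuts: [7, 14, 20, 34, 41, 53, 60, 66, 75, 83, 92, 99]

Fragments:
  7→14: 7 bp
  14→20: 6 bp
  20→34: 14 bp
  34→41: 7 bp
  41→53: 12 bp
  53→60: 7 bp
  60→66: 6 bp
  66→75: 9 bp
  75→83: 8 bp
  83→92: 9 bp
  92→99: 7 bp
  99→7 (wrap): 101-99+7 = 9 bp

[6,6,7,7,7,7,8,9,9,9,12,14]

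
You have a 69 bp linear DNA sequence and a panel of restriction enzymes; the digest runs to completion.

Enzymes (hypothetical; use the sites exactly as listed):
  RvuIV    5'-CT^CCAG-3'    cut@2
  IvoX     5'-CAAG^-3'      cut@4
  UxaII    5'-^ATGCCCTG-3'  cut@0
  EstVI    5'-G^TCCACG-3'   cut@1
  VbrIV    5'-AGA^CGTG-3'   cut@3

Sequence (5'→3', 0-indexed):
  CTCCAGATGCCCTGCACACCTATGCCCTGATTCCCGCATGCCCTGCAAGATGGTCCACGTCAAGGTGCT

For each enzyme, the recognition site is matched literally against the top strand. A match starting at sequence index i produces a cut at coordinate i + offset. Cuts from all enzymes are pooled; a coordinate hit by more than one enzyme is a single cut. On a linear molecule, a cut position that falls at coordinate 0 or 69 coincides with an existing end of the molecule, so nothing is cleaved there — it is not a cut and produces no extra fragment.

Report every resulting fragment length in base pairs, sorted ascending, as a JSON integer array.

[2,4,4,5,11,12,15,16]

Site scan:
  RvuIV CTCCAG/2: at [0] ⇒ [2]
  IvoX CAAG/4: at [45, 60] ⇒ [49, 64]
  UxaII ATGCCCTG/0: at [6, 21, 37] ⇒ [6, 21, 37]
  EstVI GTCCACG/1: at [52] ⇒ [53]
  VbrIV (AGACGTG, off=3): no sites

All cut coordinates (distinct, sorted): [2, 6, 21, 37, 49, 53, 64]

Fragment lengths:
  [0,2): 2 bp
  [2,6): 4 bp
  [6,21): 15 bp
  [21,37): 16 bp
  [37,49): 12 bp
  [49,53): 4 bp
  [53,64): 11 bp
  [64,69): 5 bp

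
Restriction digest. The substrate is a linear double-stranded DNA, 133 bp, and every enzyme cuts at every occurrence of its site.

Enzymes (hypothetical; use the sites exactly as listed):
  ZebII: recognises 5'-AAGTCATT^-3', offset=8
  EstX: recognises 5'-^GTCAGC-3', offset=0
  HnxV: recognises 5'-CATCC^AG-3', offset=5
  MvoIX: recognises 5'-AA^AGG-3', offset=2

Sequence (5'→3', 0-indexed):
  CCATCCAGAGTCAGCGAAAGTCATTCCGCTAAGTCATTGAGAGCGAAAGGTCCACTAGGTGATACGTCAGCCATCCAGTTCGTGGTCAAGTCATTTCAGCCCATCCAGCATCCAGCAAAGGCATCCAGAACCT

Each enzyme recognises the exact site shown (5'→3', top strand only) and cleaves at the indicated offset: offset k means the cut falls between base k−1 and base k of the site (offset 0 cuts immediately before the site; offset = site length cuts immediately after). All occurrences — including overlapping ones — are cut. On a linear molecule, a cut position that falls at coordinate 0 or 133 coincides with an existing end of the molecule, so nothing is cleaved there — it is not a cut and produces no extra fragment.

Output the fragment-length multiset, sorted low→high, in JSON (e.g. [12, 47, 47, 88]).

[3,5,6,7,7,8,9,11,11,13,16,18,19]

Scan for sites:
  ZebII (AAGTCATT, off=8): starts [17, 30, 87] → cuts [25, 38, 95]
  EstX (GTCAGC, off=0): starts [9, 65] → cuts [9, 65]
  HnxV (CATCCAG, off=5): starts [1, 71, 101, 108, 121] → cuts [6, 76, 106, 113, 126]
  MvoIX (AAAGG, off=2): starts [45, 116] → cuts [47, 118]

Pooled cuts: [6, 9, 25, 38, 47, 65, 76, 95, 106, 113, 118, 126]

Fragments:
  [0,6): 6 bp
  [6,9): 3 bp
  [9,25): 16 bp
  [25,38): 13 bp
  [38,47): 9 bp
  [47,65): 18 bp
  [65,76): 11 bp
  [76,95): 19 bp
  [95,106): 11 bp
  [106,113): 7 bp
  [113,118): 5 bp
  [118,126): 8 bp
  [126,133): 7 bp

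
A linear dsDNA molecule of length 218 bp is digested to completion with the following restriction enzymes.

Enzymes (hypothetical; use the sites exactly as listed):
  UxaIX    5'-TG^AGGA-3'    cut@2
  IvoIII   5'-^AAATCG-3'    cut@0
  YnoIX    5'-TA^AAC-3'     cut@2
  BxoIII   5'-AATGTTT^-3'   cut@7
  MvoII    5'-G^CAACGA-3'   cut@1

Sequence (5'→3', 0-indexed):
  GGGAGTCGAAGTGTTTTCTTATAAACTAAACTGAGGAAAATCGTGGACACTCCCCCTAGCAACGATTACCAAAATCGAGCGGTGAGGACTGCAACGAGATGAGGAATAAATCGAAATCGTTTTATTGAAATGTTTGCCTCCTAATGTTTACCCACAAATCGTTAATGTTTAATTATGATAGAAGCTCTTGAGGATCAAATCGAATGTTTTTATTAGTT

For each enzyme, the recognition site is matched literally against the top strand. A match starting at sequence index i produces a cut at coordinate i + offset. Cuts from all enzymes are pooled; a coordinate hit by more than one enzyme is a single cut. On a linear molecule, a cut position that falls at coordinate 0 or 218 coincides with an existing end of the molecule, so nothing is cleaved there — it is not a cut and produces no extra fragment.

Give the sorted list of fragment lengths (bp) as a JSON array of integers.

[4,5,5,6,6,6,6,7,9,10,12,13,13,14,15,20,22,22,23]

Per-enzyme occurrences:
  UxaIX TGAGGA/2: at [31, 82, 99, 188] ⇒ [33, 84, 101, 190]
  IvoIII AAATCG/0: at [37, 71, 107, 113, 155, 196] ⇒ [37, 71, 107, 113, 155, 196]
  YnoIX TAAAC/2: at [21, 26] ⇒ [23, 28]
  BxoIII AATGTTT/7: at [128, 142, 163, 202] ⇒ [135, 149, 170, 209]
  MvoII GCAACGA/1: at [58, 90] ⇒ [59, 91]

Pooled cuts: [23, 28, 33, 37, 59, 71, 84, 91, 101, 107, 113, 135, 149, 155, 170, 190, 196, 209]

Fragments:
  [0,23): 23 bp
  [23,28): 5 bp
  [28,33): 5 bp
  [33,37): 4 bp
  [37,59): 22 bp
  [59,71): 12 bp
  [71,84): 13 bp
  [84,91): 7 bp
  [91,101): 10 bp
  [101,107): 6 bp
  [107,113): 6 bp
  [113,135): 22 bp
  [135,149): 14 bp
  [149,155): 6 bp
  [155,170): 15 bp
  [170,190): 20 bp
  [190,196): 6 bp
  [196,209): 13 bp
  [209,218): 9 bp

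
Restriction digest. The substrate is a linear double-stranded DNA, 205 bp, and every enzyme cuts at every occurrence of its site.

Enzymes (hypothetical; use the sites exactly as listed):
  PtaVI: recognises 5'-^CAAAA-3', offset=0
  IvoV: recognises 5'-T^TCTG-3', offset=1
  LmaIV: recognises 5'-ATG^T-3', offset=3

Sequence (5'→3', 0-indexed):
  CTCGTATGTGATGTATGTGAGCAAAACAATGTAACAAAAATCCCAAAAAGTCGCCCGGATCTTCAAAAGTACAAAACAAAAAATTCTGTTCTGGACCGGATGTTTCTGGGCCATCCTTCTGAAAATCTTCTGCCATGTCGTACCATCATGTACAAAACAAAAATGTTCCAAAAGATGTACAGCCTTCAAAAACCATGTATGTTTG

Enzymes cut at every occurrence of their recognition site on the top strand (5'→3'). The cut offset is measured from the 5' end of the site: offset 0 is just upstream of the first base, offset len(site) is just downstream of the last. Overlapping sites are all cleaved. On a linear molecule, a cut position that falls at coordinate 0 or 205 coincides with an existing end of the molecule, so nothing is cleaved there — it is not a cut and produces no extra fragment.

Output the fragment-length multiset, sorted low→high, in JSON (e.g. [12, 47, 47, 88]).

Scan for sites:
  PtaVI (CAAAA, off=0): starts [21, 34, 43, 63, 71, 76, 152, 157, 168, 186] → cuts [21, 34, 43, 63, 71, 76, 152, 157, 168, 186]
  IvoV (TTCTG, off=1): starts [83, 88, 103, 116, 127] → cuts [84, 89, 104, 117, 128]
  LmaIV (ATGT, off=3): starts [5, 10, 14, 28, 99, 134, 147, 162, 174, 194, 198] → cuts [8, 13, 17, 31, 102, 137, 150, 165, 177, 197, 201]

All cut coordinates (distinct, sorted): [8, 13, 17, 21, 31, 34, 43, 63, 71, 76, 84, 89, 102, 104, 117, 128, 137, 150, 152, 157, 165, 168, 177, 186, 197, 201]

Fragment lengths:
  [0,8): 8 bp
  [8,13): 5 bp
  [13,17): 4 bp
  [17,21): 4 bp
  [21,31): 10 bp
  [31,34): 3 bp
  [34,43): 9 bp
  [43,63): 20 bp
  [63,71): 8 bp
  [71,76): 5 bp
  [76,84): 8 bp
  [84,89): 5 bp
  [89,102): 13 bp
  [102,104): 2 bp
  [104,117): 13 bp
  [117,128): 11 bp
  [128,137): 9 bp
  [137,150): 13 bp
  [150,152): 2 bp
  [152,157): 5 bp
  [157,165): 8 bp
  [165,168): 3 bp
  [168,177): 9 bp
  [177,186): 9 bp
  [186,197): 11 bp
  [197,201): 4 bp
  [201,205): 4 bp

[2,2,3,3,4,4,4,4,5,5,5,5,8,8,8,8,9,9,9,9,10,11,11,13,13,13,20]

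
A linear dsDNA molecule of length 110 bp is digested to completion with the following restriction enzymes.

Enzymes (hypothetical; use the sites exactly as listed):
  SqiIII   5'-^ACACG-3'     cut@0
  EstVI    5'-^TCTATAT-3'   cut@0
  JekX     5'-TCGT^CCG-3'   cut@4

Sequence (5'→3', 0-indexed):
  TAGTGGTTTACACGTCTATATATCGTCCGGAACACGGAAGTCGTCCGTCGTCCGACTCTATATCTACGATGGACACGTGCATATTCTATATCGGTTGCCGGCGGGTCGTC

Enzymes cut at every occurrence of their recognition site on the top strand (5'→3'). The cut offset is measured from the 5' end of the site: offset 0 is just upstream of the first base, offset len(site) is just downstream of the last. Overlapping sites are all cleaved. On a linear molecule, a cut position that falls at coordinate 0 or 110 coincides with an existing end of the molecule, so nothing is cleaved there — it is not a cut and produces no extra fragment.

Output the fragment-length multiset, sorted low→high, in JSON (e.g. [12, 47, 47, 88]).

[5,5,5,7,9,12,12,13,16,26]

Scan for sites:
  SqiIII ACACG/0: at [9, 31, 72] ⇒ [9, 31, 72]
  EstVI TCTATAT/0: at [14, 56, 84] ⇒ [14, 56, 84]
  JekX TCGTCCG/4: at [22, 40, 47] ⇒ [26, 44, 51]

Pooled cuts: [9, 14, 26, 31, 44, 51, 56, 72, 84]

Fragment lengths:
  [0,9): 9 bp
  [9,14): 5 bp
  [14,26): 12 bp
  [26,31): 5 bp
  [31,44): 13 bp
  [44,51): 7 bp
  [51,56): 5 bp
  [56,72): 16 bp
  [72,84): 12 bp
  [84,110): 26 bp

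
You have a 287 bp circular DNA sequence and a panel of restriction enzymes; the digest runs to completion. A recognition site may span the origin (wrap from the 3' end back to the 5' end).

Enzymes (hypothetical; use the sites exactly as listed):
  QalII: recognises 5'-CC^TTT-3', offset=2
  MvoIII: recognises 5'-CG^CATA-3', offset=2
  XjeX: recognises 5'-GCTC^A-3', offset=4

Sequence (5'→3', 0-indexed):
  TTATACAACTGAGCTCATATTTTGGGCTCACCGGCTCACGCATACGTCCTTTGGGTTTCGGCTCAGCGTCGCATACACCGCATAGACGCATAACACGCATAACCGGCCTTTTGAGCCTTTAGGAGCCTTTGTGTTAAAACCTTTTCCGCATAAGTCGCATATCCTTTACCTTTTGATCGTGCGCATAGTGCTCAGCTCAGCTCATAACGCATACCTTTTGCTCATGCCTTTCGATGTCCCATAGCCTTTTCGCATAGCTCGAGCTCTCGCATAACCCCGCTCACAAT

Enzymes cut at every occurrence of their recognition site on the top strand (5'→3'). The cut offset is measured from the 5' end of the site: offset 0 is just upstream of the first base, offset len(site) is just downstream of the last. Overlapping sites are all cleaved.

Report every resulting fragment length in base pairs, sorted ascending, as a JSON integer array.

[3,5,5,5,6,6,6,6,7,7,7,8,8,8,9,9,9,9,9,10,10,11,13,13,13,14,15,17,18,21]

Per-enzyme occurrences:
  QalII CCTTT/2: at [47, 106, 115, 125, 139, 162, 168, 213, 226, 244] ⇒ [49, 108, 117, 127, 141, 164, 170, 215, 228, 246]
  MvoIII CGCATA/2: at [38, 69, 78, 86, 95, 146, 155, 181, 207, 250, 267] ⇒ [40, 71, 80, 88, 97, 148, 157, 183, 209, 252, 269]
  XjeX GCTCA/4: at [12, 25, 33, 60, 189, 194, 199, 219, 278] ⇒ [16, 29, 37, 64, 193, 198, 203, 223, 282]

All cut coordinates (distinct, sorted): [16, 29, 37, 40, 49, 64, 71, 80, 88, 97, 108, 117, 127, 141, 148, 157, 164, 170, 183, 193, 198, 203, 209, 215, 223, 228, 246, 252, 269, 282]

Fragments:
  16→29: 13 bp
  29→37: 8 bp
  37→40: 3 bp
  40→49: 9 bp
  49→64: 15 bp
  64→71: 7 bp
  71→80: 9 bp
  80→88: 8 bp
  88→97: 9 bp
  97→108: 11 bp
  108→117: 9 bp
  117→127: 10 bp
  127→141: 14 bp
  141→148: 7 bp
  148→157: 9 bp
  157→164: 7 bp
  164→170: 6 bp
  170→183: 13 bp
  183→193: 10 bp
  193→198: 5 bp
  198→203: 5 bp
  203→209: 6 bp
  209→215: 6 bp
  215→223: 8 bp
  223→228: 5 bp
  228→246: 18 bp
  246→252: 6 bp
  252→269: 17 bp
  269→282: 13 bp
  282→16 (wrap): 287-282+16 = 21 bp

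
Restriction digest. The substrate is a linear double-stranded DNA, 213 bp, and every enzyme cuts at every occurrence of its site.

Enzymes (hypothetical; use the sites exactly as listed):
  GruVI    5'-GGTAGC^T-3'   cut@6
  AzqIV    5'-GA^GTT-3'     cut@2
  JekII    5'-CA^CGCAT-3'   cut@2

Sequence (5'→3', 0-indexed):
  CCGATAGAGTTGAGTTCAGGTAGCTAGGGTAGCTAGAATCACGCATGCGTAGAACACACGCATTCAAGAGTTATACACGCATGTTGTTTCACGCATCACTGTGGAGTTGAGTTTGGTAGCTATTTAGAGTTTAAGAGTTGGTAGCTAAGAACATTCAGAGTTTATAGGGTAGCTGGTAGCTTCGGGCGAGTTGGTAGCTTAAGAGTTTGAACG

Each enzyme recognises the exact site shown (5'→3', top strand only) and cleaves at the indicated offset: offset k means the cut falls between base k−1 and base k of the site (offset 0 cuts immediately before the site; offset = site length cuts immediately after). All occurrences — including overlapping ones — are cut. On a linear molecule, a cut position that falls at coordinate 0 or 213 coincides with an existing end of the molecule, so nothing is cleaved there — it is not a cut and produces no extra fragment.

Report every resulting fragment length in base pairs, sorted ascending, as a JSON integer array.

[5,5,6,7,8,8,8,8,8,9,9,9,9,9,10,11,11,14,14,14,14,17]

Per-enzyme occurrences:
  GruVI GGTAGCT/6: at [18, 27, 114, 139, 167, 174, 192] ⇒ [24, 33, 120, 145, 173, 180, 198]
  AzqIV GAGTT/2: at [6, 11, 67, 103, 108, 126, 134, 157, 187, 202] ⇒ [8, 13, 69, 105, 110, 128, 136, 159, 189, 204]
  JekII CACGCAT/2: at [39, 56, 75, 89] ⇒ [41, 58, 77, 91]

Pooled cuts: [8, 13, 24, 33, 41, 58, 69, 77, 91, 105, 110, 120, 128, 136, 145, 159, 173, 180, 189, 198, 204]

Fragments:
  [0,8): 8 bp
  [8,13): 5 bp
  [13,24): 11 bp
  [24,33): 9 bp
  [33,41): 8 bp
  [41,58): 17 bp
  [58,69): 11 bp
  [69,77): 8 bp
  [77,91): 14 bp
  [91,105): 14 bp
  [105,110): 5 bp
  [110,120): 10 bp
  [120,128): 8 bp
  [128,136): 8 bp
  [136,145): 9 bp
  [145,159): 14 bp
  [159,173): 14 bp
  [173,180): 7 bp
  [180,189): 9 bp
  [189,198): 9 bp
  [198,204): 6 bp
  [204,213): 9 bp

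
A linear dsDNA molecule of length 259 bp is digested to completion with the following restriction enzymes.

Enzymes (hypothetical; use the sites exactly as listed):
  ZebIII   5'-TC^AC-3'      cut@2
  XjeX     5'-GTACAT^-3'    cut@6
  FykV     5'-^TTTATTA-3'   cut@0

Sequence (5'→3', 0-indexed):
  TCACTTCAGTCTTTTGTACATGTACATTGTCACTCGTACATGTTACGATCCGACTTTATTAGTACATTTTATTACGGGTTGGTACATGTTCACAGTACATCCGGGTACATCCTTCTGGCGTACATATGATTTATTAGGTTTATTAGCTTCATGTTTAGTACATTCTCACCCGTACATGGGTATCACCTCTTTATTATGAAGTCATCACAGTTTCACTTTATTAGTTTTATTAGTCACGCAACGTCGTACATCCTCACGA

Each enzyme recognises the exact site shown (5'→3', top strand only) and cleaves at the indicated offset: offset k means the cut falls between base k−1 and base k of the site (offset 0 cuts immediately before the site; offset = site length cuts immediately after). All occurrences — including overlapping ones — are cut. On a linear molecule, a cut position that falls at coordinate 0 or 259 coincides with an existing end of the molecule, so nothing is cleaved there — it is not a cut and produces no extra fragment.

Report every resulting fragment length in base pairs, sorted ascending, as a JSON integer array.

[2,2,4,4,4,4,4,4,5,6,7,8,9,9,9,10,10,10,10,13,13,15,16,17,19,20,25]

Scan for sites:
  ZebIII (TCAC, off=2): starts [0, 29, 89, 165, 182, 204, 212, 233, 253] → cuts [2, 31, 91, 167, 184, 206, 214, 235, 255]
  XjeX (GTACAT, off=6): starts [15, 21, 35, 61, 81, 94, 104, 119, 157, 171, 245] → cuts [21, 27, 41, 67, 87, 100, 110, 125, 163, 177, 251]
  FykV (TTTATTA, off=0): starts [54, 67, 129, 138, 189, 216, 225] → cuts [54, 67, 129, 138, 189, 216, 225]

Pooled cuts: [2, 21, 27, 31, 41, 54, 67, 87, 91, 100, 110, 125, 129, 138, 163, 167, 177, 184, 189, 206, 214, 216, 225, 235, 251, 255]

Fragment lengths:
  [0,2): 2 bp
  [2,21): 19 bp
  [21,27): 6 bp
  [27,31): 4 bp
  [31,41): 10 bp
  [41,54): 13 bp
  [54,67): 13 bp
  [67,87): 20 bp
  [87,91): 4 bp
  [91,100): 9 bp
  [100,110): 10 bp
  [110,125): 15 bp
  [125,129): 4 bp
  [129,138): 9 bp
  [138,163): 25 bp
  [163,167): 4 bp
  [167,177): 10 bp
  [177,184): 7 bp
  [184,189): 5 bp
  [189,206): 17 bp
  [206,214): 8 bp
  [214,216): 2 bp
  [216,225): 9 bp
  [225,235): 10 bp
  [235,251): 16 bp
  [251,255): 4 bp
  [255,259): 4 bp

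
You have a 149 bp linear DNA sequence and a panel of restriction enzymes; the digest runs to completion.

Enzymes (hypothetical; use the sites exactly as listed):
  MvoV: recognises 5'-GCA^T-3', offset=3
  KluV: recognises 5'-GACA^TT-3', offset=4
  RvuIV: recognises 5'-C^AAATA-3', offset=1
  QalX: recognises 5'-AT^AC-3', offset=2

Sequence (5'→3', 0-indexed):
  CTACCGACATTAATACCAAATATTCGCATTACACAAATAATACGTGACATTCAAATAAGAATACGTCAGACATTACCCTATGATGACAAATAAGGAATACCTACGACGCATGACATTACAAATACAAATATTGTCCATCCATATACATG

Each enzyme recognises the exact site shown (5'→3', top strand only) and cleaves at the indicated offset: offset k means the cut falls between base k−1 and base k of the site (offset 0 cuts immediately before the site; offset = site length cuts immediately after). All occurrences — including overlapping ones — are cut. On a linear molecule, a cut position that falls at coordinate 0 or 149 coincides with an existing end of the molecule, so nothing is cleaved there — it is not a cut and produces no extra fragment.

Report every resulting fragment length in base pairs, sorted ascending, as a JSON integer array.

[2,3,3,4,4,5,5,5,6,7,8,9,10,10,11,11,12,15,19]

Site scan:
  MvoV GCAT/3: at [25, 107] ⇒ [28, 110]
  KluV GACATT/4: at [5, 45, 68, 111] ⇒ [9, 49, 72, 115]
  RvuIV CAAATA/1: at [16, 33, 51, 86, 118, 124] ⇒ [17, 34, 52, 87, 119, 125]
  QalX ATAC/2: at [12, 39, 60, 96, 121, 142] ⇒ [14, 41, 62, 98, 123, 144]

Pooled cuts: [9, 14, 17, 28, 34, 41, 49, 52, 62, 72, 87, 98, 110, 115, 119, 123, 125, 144]

Fragment lengths:
  [0,9): 9 bp
  [9,14): 5 bp
  [14,17): 3 bp
  [17,28): 11 bp
  [28,34): 6 bp
  [34,41): 7 bp
  [41,49): 8 bp
  [49,52): 3 bp
  [52,62): 10 bp
  [62,72): 10 bp
  [72,87): 15 bp
  [87,98): 11 bp
  [98,110): 12 bp
  [110,115): 5 bp
  [115,119): 4 bp
  [119,123): 4 bp
  [123,125): 2 bp
  [125,144): 19 bp
  [144,149): 5 bp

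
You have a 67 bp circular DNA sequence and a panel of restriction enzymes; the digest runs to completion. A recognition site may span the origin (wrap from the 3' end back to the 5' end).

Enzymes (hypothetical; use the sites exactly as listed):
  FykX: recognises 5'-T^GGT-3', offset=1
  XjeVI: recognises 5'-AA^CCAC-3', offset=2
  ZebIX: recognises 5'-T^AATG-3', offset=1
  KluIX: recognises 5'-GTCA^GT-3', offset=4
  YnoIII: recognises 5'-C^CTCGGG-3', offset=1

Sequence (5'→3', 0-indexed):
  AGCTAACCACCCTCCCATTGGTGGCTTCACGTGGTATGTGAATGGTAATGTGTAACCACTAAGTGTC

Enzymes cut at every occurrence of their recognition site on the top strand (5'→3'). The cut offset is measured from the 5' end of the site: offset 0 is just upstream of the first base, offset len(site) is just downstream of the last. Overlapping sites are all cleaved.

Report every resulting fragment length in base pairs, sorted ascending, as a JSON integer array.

Site scan:
  FykX (TGGT, off=1): starts [18, 31, 42] → cuts [19, 32, 43]
  XjeVI (AACCAC, off=2): starts [4, 53] → cuts [6, 55]
  ZebIX (TAATG, off=1): starts [45] → cuts [46]
  KluIX (GTCAGT, off=4): no sites
  YnoIII (CCTCGGG, off=1): no sites

Pooled cuts: [6, 19, 32, 43, 46, 55]

Fragments:
  6→19: 13 bp
  19→32: 13 bp
  32→43: 11 bp
  43→46: 3 bp
  46→55: 9 bp
  55→6 (wrap): 67-55+6 = 18 bp

[3,9,11,13,13,18]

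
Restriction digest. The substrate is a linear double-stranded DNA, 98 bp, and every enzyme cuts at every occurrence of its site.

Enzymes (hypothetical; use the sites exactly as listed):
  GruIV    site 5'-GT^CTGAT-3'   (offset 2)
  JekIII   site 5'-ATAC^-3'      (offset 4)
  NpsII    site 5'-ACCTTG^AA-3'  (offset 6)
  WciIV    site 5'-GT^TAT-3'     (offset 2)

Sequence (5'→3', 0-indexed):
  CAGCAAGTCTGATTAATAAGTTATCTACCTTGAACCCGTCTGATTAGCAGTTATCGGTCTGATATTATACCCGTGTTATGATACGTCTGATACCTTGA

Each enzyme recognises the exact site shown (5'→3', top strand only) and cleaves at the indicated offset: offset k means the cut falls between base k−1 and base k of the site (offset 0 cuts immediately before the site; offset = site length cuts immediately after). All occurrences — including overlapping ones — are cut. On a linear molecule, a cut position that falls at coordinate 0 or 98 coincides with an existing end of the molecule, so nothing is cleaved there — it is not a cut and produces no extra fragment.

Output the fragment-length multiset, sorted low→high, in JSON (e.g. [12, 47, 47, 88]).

Scan for sites:
  GruIV (GTCTGAT, off=2): starts [6, 37, 56, 84] → cuts [8, 39, 58, 86]
  JekIII (ATAC, off=4): starts [66, 80, 89] → cuts [70, 84, 93]
  NpsII (ACCTTGAA, off=6): starts [26] → cuts [32]
  WciIV (GTTAT, off=2): starts [19, 49, 74] → cuts [21, 51, 76]

All cut coordinates (distinct, sorted): [8, 21, 32, 39, 51, 58, 70, 76, 84, 86, 93]

Fragment lengths:
  [0,8): 8 bp
  [8,21): 13 bp
  [21,32): 11 bp
  [32,39): 7 bp
  [39,51): 12 bp
  [51,58): 7 bp
  [58,70): 12 bp
  [70,76): 6 bp
  [76,84): 8 bp
  [84,86): 2 bp
  [86,93): 7 bp
  [93,98): 5 bp

[2,5,6,7,7,7,8,8,11,12,12,13]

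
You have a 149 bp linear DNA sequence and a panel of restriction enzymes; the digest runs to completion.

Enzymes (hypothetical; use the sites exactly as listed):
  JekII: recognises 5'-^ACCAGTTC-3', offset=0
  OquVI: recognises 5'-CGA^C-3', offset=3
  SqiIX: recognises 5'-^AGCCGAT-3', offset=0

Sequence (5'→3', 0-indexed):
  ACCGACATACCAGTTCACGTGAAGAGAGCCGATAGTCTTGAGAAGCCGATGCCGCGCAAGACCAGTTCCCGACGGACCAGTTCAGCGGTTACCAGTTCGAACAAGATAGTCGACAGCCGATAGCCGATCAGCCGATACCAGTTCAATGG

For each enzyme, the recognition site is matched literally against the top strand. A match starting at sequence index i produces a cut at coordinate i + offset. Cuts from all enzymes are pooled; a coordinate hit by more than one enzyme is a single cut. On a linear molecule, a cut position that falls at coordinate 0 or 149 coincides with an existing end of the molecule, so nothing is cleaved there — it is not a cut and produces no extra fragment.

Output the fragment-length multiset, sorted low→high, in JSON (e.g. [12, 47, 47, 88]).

Site scan:
  JekII (ACCAGTTC, off=0): starts [8, 60, 75, 90, 136] → cuts [8, 60, 75, 90, 136]
  OquVI (CGAC, off=3): starts [2, 69, 110] → cuts [5, 72, 113]
  SqiIX (AGCCGAT, off=0): starts [26, 43, 114, 121, 129] → cuts [26, 43, 114, 121, 129]

All cut coordinates (distinct, sorted): [5, 8, 26, 43, 60, 72, 75, 90, 113, 114, 121, 129, 136]

Fragments:
  [0,5): 5 bp
  [5,8): 3 bp
  [8,26): 18 bp
  [26,43): 17 bp
  [43,60): 17 bp
  [60,72): 12 bp
  [72,75): 3 bp
  [75,90): 15 bp
  [90,113): 23 bp
  [113,114): 1 bp
  [114,121): 7 bp
  [121,129): 8 bp
  [129,136): 7 bp
  [136,149): 13 bp

[1,3,3,5,7,7,8,12,13,15,17,17,18,23]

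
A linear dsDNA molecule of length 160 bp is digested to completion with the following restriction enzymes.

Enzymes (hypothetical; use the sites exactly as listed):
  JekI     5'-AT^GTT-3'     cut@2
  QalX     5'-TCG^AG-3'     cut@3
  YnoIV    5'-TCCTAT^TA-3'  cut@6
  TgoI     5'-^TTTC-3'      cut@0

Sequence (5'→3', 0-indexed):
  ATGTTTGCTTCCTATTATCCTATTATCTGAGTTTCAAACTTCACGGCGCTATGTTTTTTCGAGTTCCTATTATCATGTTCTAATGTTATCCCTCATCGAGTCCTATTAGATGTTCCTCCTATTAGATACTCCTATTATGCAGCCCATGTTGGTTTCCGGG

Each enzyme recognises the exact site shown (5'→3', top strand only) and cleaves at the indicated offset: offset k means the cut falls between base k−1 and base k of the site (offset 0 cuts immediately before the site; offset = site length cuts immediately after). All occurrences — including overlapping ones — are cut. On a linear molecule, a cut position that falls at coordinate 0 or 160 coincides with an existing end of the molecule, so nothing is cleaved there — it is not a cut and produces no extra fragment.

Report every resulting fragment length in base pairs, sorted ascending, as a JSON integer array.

Per-enzyme occurrences:
  JekI (ATGTT, off=2): starts [0, 50, 74, 82, 109, 145] → cuts [2, 52, 76, 84, 111, 147]
  QalX (TCGAG, off=3): starts [58, 95] → cuts [61, 98]
  YnoIV (TCCTATTA, off=6): starts [9, 17, 64, 100, 116, 129] → cuts [15, 23, 70, 106, 122, 135]
  TgoI (TTTC, off=0): starts [31, 56, 152] → cuts [31, 56, 152]

All cut coordinates (distinct, sorted): [2, 15, 23, 31, 52, 56, 61, 70, 76, 84, 98, 106, 111, 122, 135, 147, 152]

Fragments:
  [0,2): 2 bp
  [2,15): 13 bp
  [15,23): 8 bp
  [23,31): 8 bp
  [31,52): 21 bp
  [52,56): 4 bp
  [56,61): 5 bp
  [61,70): 9 bp
  [70,76): 6 bp
  [76,84): 8 bp
  [84,98): 14 bp
  [98,106): 8 bp
  [106,111): 5 bp
  [111,122): 11 bp
  [122,135): 13 bp
  [135,147): 12 bp
  [147,152): 5 bp
  [152,160): 8 bp

[2,4,5,5,5,6,8,8,8,8,8,9,11,12,13,13,14,21]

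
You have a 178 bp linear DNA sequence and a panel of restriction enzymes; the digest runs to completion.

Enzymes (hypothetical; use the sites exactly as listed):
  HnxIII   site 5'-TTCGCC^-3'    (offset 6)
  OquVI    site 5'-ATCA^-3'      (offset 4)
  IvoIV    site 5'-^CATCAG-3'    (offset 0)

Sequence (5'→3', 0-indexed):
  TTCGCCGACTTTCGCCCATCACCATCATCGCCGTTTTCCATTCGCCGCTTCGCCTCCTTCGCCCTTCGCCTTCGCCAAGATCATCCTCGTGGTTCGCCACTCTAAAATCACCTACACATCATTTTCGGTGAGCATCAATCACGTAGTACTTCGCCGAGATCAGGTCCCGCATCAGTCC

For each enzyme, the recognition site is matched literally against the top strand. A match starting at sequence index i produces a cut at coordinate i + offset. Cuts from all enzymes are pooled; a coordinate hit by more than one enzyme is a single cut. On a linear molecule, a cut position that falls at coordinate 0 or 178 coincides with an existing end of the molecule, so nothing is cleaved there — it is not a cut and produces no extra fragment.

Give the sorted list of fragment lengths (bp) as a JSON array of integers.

Per-enzyme occurrences:
  HnxIII TTCGCC/6: at [0, 10, 40, 48, 57, 64, 70, 92, 149] ⇒ [6, 16, 46, 54, 63, 70, 76, 98, 155]
  OquVI ATCA/4: at [17, 23, 79, 106, 117, 133, 137, 158, 170] ⇒ [21, 27, 83, 110, 121, 137, 141, 162, 174]
  IvoIV CATCAG/0: at [169] ⇒ [169]

All cut coordinates (distinct, sorted): [6, 16, 21, 27, 46, 54, 63, 70, 76, 83, 98, 110, 121, 137, 141, 155, 162, 169, 174]

Fragment lengths:
  [0,6): 6 bp
  [6,16): 10 bp
  [16,21): 5 bp
  [21,27): 6 bp
  [27,46): 19 bp
  [46,54): 8 bp
  [54,63): 9 bp
  [63,70): 7 bp
  [70,76): 6 bp
  [76,83): 7 bp
  [83,98): 15 bp
  [98,110): 12 bp
  [110,121): 11 bp
  [121,137): 16 bp
  [137,141): 4 bp
  [141,155): 14 bp
  [155,162): 7 bp
  [162,169): 7 bp
  [169,174): 5 bp
  [174,178): 4 bp

[4,4,5,5,6,6,6,7,7,7,7,8,9,10,11,12,14,15,16,19]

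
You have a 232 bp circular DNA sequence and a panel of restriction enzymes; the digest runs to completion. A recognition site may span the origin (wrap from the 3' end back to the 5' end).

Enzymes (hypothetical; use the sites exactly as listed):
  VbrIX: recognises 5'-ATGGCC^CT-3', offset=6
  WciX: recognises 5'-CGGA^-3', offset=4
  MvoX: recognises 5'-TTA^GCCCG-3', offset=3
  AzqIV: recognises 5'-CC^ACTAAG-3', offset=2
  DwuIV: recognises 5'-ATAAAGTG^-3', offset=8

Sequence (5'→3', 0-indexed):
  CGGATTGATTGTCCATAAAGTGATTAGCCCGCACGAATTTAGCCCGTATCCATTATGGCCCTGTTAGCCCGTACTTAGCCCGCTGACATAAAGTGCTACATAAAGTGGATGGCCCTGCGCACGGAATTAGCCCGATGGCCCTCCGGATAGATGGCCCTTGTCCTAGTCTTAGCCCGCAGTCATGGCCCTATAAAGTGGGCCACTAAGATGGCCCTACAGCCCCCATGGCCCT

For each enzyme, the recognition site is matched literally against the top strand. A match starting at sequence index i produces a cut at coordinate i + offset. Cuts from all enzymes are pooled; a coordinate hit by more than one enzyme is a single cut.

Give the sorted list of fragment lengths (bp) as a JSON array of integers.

Scan for sites:
  VbrIX ATGGCCCT/6: at [54, 108, 134, 150, 181, 207, 224] ⇒ [60, 114, 140, 156, 187, 213, 230]
  WciX CGGA/4: at [0, 121, 143] ⇒ [4, 125, 147]
  MvoX TTAGCCCG/3: at [23, 38, 63, 74, 126, 168] ⇒ [26, 41, 66, 77, 129, 171]
  AzqIV CCACTAAG/2: at [199] ⇒ [201]
  DwuIV ATAAAGTG/8: at [14, 87, 99, 189] ⇒ [22, 95, 107, 197]

All cut coordinates (distinct, sorted): [4, 22, 26, 41, 60, 66, 77, 95, 107, 114, 125, 129, 140, 147, 156, 171, 187, 197, 201, 213, 230]

Fragment lengths:
  4→22: 18 bp
  22→26: 4 bp
  26→41: 15 bp
  41→60: 19 bp
  60→66: 6 bp
  66→77: 11 bp
  77→95: 18 bp
  95→107: 12 bp
  107→114: 7 bp
  114→125: 11 bp
  125→129: 4 bp
  129→140: 11 bp
  140→147: 7 bp
  147→156: 9 bp
  156→171: 15 bp
  171→187: 16 bp
  187→197: 10 bp
  197→201: 4 bp
  201→213: 12 bp
  213→230: 17 bp
  230→4 (wrap): 232-230+4 = 6 bp

[4,4,4,6,6,7,7,9,10,11,11,11,12,12,15,15,16,17,18,18,19]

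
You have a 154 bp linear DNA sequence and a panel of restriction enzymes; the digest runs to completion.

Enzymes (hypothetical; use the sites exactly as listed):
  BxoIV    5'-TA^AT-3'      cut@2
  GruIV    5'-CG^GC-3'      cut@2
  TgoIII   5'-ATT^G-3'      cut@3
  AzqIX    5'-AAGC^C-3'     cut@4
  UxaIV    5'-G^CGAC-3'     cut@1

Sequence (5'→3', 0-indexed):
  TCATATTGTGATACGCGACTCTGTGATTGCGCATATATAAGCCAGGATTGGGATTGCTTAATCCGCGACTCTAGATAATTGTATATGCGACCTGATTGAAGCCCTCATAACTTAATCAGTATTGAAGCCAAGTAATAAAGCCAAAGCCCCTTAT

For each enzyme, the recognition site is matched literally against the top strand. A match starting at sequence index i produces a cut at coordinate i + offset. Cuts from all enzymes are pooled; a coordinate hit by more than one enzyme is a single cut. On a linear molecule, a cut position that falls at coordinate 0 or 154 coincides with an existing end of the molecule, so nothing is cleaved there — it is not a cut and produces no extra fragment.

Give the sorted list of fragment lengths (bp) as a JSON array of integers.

Site scan:
  BxoIV TAAT/2: at [58, 75, 112, 132] ⇒ [60, 77, 114, 134]
  GruIV (CGGC, off=2): no sites
  TgoIII ATTG/3: at [4, 25, 46, 52, 77, 94, 120] ⇒ [7, 28, 49, 55, 80, 97, 123]
  AzqIX AAGCC/4: at [38, 98, 124, 137, 143] ⇒ [42, 102, 128, 141, 147]
  UxaIV GCGAC/1: at [14, 64, 86] ⇒ [15, 65, 87]

Pooled cuts: [7, 15, 28, 42, 49, 55, 60, 65, 77, 80, 87, 97, 102, 114, 123, 128, 134, 141, 147]

Fragment lengths:
  [0,7): 7 bp
  [7,15): 8 bp
  [15,28): 13 bp
  [28,42): 14 bp
  [42,49): 7 bp
  [49,55): 6 bp
  [55,60): 5 bp
  [60,65): 5 bp
  [65,77): 12 bp
  [77,80): 3 bp
  [80,87): 7 bp
  [87,97): 10 bp
  [97,102): 5 bp
  [102,114): 12 bp
  [114,123): 9 bp
  [123,128): 5 bp
  [128,134): 6 bp
  [134,141): 7 bp
  [141,147): 6 bp
  [147,154): 7 bp

[3,5,5,5,5,6,6,6,7,7,7,7,7,8,9,10,12,12,13,14]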